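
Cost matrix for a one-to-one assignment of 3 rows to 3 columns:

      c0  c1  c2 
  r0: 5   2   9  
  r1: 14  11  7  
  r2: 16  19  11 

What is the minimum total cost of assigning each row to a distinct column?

Minimum assignment cost: 25

optimal assignment: row0→col1 (cost 2), row1→col2 (cost 7), row2→col0 (cost 16)
total = 2 + 7 + 16 = 25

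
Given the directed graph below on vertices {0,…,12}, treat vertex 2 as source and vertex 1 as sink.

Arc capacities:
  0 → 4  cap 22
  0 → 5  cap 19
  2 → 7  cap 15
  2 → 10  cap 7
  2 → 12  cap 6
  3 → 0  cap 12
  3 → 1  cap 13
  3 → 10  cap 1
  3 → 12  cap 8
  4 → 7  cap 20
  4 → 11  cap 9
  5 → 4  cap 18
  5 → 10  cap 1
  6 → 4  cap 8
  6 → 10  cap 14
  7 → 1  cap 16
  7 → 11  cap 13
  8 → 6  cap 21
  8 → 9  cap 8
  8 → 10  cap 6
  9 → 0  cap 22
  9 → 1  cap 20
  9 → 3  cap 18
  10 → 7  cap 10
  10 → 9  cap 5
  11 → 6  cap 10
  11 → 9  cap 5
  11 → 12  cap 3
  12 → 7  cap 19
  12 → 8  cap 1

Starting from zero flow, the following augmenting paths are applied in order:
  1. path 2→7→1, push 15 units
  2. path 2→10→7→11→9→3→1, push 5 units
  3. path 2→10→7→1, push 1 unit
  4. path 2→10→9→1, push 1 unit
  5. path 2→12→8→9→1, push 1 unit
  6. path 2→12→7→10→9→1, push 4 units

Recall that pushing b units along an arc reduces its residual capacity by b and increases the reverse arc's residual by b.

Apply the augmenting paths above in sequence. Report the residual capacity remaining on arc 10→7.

Residual capacity of (10,7): 8

after path 1 (2→7→1, push 15): res(10,7)=10
after path 2 (2→10→7→11→9→3→1, push 5): res(10,7)=5
after path 3 (2→10→7→1, push 1): res(10,7)=4
after path 4 (2→10→9→1, push 1): res(10,7)=4
after path 5 (2→12→8→9→1, push 1): res(10,7)=4
after path 6 (2→12→7→10→9→1, push 4): res(10,7)=8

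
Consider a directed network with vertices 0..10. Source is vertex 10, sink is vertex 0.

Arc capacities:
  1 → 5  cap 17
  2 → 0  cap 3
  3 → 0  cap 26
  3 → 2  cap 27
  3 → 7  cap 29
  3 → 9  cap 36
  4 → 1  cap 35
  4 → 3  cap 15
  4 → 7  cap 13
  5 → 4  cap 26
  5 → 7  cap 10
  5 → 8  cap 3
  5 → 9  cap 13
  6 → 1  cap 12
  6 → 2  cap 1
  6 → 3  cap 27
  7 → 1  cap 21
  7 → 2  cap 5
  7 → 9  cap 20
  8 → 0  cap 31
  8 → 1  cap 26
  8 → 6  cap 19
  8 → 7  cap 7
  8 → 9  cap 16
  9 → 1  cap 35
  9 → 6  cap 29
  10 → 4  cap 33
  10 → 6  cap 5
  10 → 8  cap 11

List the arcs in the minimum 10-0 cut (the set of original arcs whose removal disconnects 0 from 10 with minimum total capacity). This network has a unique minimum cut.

augment #1: 10→8→0 push 11
augment #2: 10→4→3→0 push 15
augment #3: 10→6→2→0 push 1
augment #4: 10→6→3→0 push 4
augment #5: 10→4→7→2→0 push 2
augment #6: 10→4→1→5→8→0 push 3
augment #7: 10→4→7→2→6→3→0 push 1
augment #8: 10→4→7→9→6→3→0 push 6
max flow = 43; residual-reachable set from 10 gives S-side
cut edges (S→T): {(2,0), (3,0), (5,8), (10,8)} total cap 43

Min-cut arcs: {(2,0), (3,0), (5,8), (10,8)} (total capacity 43)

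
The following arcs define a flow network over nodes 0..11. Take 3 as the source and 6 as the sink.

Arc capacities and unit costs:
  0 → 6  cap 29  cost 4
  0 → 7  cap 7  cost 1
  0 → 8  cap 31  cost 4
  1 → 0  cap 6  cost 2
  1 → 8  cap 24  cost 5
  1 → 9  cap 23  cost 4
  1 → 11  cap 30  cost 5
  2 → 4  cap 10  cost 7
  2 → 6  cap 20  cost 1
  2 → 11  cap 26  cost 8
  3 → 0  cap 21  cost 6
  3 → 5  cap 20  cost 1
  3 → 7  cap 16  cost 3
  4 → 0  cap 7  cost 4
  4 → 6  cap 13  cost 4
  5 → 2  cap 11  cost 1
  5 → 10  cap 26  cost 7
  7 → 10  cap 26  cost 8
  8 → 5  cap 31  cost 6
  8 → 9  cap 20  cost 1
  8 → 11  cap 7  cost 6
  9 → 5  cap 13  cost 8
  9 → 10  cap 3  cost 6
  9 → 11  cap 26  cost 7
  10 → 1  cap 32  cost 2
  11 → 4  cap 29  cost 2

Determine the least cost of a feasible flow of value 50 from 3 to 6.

Minimum cost for 50 units: 618

shortest-cost path #1: 3→5→2→6 push 11 @ unit cost 3 (adds 33)
shortest-cost path #2: 3→0→6 push 21 @ unit cost 10 (adds 210)
shortest-cost path #3: 3→5→10→1→0→6 push 6 @ unit cost 16 (adds 96)
shortest-cost path #4: 3→5→10→1→11→4→6 push 3 @ unit cost 21 (adds 63)
shortest-cost path #5: 3→7→10→1→11→4→6 push 9 @ unit cost 24 (adds 216)
total cost = 618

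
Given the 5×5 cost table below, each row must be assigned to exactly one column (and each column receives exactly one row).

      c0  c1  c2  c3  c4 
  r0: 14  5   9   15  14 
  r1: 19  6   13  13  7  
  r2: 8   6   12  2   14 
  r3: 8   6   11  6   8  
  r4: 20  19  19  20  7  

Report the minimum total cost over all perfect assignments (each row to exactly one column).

optimal assignment: row0→col2 (cost 9), row1→col1 (cost 6), row2→col3 (cost 2), row3→col0 (cost 8), row4→col4 (cost 7)
total = 9 + 6 + 2 + 8 + 7 = 32

Minimum assignment cost: 32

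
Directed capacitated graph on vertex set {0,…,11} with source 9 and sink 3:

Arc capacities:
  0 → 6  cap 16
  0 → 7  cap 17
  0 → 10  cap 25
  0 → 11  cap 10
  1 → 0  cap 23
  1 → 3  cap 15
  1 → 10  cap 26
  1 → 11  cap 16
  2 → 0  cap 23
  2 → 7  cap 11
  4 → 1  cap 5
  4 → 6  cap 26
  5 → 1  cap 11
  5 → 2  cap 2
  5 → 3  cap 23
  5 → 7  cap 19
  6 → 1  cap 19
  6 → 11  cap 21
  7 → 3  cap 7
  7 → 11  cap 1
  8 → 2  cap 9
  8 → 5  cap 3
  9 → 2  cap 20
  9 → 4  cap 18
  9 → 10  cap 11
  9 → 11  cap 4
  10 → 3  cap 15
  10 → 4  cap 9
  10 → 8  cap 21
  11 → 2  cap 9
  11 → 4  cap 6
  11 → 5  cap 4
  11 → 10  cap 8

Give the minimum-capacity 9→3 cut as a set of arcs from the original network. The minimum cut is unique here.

augment #1: 9→10→3 push 11
augment #2: 9→2→7→3 push 7
augment #3: 9→4→1→3 push 5
augment #4: 9→11→5→3 push 4
augment #5: 9→2→0→10→3 push 4
augment #6: 9→4→6→1→3 push 10
augment #7: 9→2→0→10→8→5→3 push 3
max flow = 44; residual-reachable set from 9 gives S-side
cut edges (S→T): {(1,3), (7,3), (8,5), (10,3), (11,5)} total cap 44

Min-cut arcs: {(1,3), (7,3), (8,5), (10,3), (11,5)} (total capacity 44)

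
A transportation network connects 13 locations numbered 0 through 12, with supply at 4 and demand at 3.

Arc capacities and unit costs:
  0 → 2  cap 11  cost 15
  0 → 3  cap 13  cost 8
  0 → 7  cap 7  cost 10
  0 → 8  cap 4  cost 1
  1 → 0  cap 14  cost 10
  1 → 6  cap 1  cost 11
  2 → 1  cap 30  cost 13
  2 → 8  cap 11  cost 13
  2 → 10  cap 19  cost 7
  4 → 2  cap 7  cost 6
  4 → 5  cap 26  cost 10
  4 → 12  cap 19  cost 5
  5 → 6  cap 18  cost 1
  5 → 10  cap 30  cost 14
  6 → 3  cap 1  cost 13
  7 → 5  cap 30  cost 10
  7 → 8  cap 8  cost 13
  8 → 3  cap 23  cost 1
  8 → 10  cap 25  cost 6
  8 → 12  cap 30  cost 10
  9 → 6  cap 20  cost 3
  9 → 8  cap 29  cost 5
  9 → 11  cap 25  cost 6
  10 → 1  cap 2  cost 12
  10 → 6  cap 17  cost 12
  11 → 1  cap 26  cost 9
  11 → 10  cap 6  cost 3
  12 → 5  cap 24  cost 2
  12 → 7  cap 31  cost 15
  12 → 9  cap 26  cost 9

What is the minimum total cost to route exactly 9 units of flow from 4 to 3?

Minimum cost for 9 units: 180

shortest-cost path #1: 4→2→8→3 push 7 @ unit cost 20 (adds 140)
shortest-cost path #2: 4→12→9→8→3 push 2 @ unit cost 20 (adds 40)
total cost = 180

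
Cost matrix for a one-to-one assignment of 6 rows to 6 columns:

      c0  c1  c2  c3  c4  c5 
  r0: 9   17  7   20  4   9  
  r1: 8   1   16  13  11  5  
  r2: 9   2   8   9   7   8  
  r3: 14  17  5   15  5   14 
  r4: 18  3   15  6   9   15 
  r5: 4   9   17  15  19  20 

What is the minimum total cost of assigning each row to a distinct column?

optimal assignment: row0→col4 (cost 4), row1→col5 (cost 5), row2→col1 (cost 2), row3→col2 (cost 5), row4→col3 (cost 6), row5→col0 (cost 4)
total = 4 + 5 + 2 + 5 + 6 + 4 = 26

Minimum assignment cost: 26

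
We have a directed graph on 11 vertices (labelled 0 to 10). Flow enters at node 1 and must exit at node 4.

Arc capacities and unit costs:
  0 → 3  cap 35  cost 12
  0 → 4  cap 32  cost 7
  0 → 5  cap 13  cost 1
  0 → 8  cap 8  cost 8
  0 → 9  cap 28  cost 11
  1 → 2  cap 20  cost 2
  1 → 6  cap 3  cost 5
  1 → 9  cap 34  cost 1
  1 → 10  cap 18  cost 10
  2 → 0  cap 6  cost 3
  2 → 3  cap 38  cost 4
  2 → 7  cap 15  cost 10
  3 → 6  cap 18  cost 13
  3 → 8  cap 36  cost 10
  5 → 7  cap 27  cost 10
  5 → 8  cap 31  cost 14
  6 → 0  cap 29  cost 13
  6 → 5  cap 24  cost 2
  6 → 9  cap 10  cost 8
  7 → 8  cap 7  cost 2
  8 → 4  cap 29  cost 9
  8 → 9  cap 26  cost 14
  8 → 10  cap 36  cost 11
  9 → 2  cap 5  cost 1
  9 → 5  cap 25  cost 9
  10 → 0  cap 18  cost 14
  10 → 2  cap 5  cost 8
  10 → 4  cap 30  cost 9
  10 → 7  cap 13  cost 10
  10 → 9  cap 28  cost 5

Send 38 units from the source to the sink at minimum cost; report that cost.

shortest-cost path #1: 1→2→0→4 push 6 @ unit cost 12 (adds 72)
shortest-cost path #2: 1→10→4 push 18 @ unit cost 19 (adds 342)
shortest-cost path #3: 1→2→7→8→4 push 7 @ unit cost 23 (adds 161)
shortest-cost path #4: 1→2→3→8→4 push 7 @ unit cost 25 (adds 175)
total cost = 750

Minimum cost for 38 units: 750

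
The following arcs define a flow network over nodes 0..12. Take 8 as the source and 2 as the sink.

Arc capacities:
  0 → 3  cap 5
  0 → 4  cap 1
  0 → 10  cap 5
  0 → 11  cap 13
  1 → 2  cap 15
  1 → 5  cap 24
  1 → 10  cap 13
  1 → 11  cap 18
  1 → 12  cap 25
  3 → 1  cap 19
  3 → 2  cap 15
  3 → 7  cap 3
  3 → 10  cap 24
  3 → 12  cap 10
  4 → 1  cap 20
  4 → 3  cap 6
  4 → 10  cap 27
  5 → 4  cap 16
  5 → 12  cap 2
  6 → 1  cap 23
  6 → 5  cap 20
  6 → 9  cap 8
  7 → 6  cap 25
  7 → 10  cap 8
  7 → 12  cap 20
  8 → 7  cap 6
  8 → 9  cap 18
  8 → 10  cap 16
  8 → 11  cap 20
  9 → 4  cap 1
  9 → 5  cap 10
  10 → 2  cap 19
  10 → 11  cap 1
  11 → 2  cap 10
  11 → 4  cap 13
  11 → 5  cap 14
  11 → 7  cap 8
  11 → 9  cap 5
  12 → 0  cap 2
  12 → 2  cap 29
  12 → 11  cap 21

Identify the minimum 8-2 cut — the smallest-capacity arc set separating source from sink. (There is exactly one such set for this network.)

augment #1: 8→10→2 push 16
augment #2: 8→11→2 push 10
augment #3: 8→7→10→2 push 3
augment #4: 8→7→12→2 push 3
augment #5: 8→9→4→1→2 push 1
augment #6: 8→9→5→12→2 push 2
augment #7: 8→11→4→1→2 push 10
augment #8: 8→9→5→4→1→2 push 4
augment #9: 8→9→5→4→3→2 push 4
max flow = 53; residual-reachable set from 8 gives S-side
cut edges (S→T): {(8,7), (8,10), (8,11), (9,4), (9,5)} total cap 53

Min-cut arcs: {(8,7), (8,10), (8,11), (9,4), (9,5)} (total capacity 53)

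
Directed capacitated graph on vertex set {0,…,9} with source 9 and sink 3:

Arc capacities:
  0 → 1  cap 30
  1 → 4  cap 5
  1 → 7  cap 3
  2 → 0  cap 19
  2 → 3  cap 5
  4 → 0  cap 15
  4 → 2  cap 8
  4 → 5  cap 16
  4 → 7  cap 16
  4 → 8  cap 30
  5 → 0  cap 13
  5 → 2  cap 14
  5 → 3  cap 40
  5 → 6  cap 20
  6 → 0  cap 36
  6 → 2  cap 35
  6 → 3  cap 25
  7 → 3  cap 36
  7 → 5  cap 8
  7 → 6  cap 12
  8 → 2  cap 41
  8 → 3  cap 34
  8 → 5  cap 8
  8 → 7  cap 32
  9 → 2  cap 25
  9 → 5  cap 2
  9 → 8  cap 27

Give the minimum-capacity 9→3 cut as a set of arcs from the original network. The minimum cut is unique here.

augment #1: 9→2→3 push 5
augment #2: 9→5→3 push 2
augment #3: 9→8→3 push 27
augment #4: 9→2→0→1→7→3 push 3
augment #5: 9→2→0→1→4→5→3 push 5
max flow = 42; residual-reachable set from 9 gives S-side
cut edges (S→T): {(1,4), (1,7), (2,3), (9,5), (9,8)} total cap 42

Min-cut arcs: {(1,4), (1,7), (2,3), (9,5), (9,8)} (total capacity 42)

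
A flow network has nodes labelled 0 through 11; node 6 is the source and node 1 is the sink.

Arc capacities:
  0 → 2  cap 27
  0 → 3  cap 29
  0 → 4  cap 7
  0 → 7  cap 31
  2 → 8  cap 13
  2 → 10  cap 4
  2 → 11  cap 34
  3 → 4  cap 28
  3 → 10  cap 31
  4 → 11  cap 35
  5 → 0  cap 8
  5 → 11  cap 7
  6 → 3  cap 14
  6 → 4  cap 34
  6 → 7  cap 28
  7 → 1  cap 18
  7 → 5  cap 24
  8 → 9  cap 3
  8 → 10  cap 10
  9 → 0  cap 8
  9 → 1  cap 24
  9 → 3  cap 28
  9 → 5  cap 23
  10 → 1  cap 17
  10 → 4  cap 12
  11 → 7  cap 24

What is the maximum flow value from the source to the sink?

Maximum flow value: 38

augment #1: 6→7→1 bottleneck 18, total now 18
augment #2: 6→3→10→1 bottleneck 14, total now 32
augment #3: 6→7→5→0→2→10→1 bottleneck 3, total now 35
augment #4: 6→7→5→0→2→8→9→1 bottleneck 3, total now 38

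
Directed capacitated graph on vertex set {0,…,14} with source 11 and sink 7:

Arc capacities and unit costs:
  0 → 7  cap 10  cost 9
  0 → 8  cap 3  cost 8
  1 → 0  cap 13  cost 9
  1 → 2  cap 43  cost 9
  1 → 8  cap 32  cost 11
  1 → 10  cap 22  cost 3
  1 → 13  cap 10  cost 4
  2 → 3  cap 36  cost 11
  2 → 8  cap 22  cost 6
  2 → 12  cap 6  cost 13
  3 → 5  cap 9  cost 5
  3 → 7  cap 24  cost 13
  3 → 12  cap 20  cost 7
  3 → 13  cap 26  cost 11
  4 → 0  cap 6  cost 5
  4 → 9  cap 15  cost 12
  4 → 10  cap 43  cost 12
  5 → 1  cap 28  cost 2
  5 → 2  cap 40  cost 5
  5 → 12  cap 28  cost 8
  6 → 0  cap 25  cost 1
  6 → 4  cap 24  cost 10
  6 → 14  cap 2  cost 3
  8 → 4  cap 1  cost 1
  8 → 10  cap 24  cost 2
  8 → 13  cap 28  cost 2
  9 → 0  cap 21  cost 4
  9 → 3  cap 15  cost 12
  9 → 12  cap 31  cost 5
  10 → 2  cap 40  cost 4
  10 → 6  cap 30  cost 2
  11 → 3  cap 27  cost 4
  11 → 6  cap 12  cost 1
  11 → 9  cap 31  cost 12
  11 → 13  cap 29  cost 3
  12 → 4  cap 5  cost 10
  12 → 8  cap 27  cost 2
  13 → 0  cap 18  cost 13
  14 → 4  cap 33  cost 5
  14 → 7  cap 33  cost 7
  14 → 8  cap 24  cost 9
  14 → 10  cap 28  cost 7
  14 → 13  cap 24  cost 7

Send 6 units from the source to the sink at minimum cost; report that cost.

shortest-cost path #1: 11→6→14→7 push 2 @ unit cost 11 (adds 22)
shortest-cost path #2: 11→6→0→7 push 4 @ unit cost 11 (adds 44)
total cost = 66

Minimum cost for 6 units: 66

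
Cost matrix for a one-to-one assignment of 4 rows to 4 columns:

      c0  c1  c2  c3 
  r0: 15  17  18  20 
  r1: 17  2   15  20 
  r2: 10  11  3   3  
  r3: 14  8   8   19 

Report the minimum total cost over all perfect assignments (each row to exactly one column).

optimal assignment: row0→col0 (cost 15), row1→col1 (cost 2), row2→col3 (cost 3), row3→col2 (cost 8)
total = 15 + 2 + 3 + 8 = 28

Minimum assignment cost: 28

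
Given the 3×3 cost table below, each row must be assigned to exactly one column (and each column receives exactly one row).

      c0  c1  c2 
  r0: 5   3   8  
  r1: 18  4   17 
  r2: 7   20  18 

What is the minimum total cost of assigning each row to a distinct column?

Minimum assignment cost: 19

optimal assignment: row0→col2 (cost 8), row1→col1 (cost 4), row2→col0 (cost 7)
total = 8 + 4 + 7 = 19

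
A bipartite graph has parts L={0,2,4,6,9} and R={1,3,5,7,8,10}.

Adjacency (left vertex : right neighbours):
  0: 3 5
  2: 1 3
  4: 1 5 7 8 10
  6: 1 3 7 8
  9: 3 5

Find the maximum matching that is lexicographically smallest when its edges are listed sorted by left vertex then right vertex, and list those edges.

Lex-smallest maximum matching: {(0,3), (2,1), (4,7), (6,8), (9,5)}

|M| = 5 (so the lex-smallest maximum matching has 5 edges)
process left vertices in ascending order; for each, take the smallest-labelled available neighbour that still permits 5 edges overall, or leave it unmatched if none does
lex-smallest matching: {0-3, 2-1, 4-7, 6-8, 9-5}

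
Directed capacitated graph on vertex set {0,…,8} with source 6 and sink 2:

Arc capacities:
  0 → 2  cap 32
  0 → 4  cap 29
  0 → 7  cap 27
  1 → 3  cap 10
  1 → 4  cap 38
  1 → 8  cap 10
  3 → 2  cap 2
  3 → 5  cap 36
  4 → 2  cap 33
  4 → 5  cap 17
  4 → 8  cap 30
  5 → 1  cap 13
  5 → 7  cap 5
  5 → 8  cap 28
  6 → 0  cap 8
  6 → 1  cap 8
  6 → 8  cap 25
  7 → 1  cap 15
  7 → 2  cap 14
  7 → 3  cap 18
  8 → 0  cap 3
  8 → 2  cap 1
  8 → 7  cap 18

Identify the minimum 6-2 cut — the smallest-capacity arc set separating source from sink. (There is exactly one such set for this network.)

augment #1: 6→0→2 push 8
augment #2: 6→8→2 push 1
augment #3: 6→1→3→2 push 2
augment #4: 6→1→4→2 push 6
augment #5: 6→8→0→2 push 3
augment #6: 6→8→7→2 push 14
augment #7: 6→8→7→1→4→2 push 4
max flow = 38; residual-reachable set from 6 gives S-side
cut edges (S→T): {(6,0), (6,1), (8,0), (8,2), (8,7)} total cap 38

Min-cut arcs: {(6,0), (6,1), (8,0), (8,2), (8,7)} (total capacity 38)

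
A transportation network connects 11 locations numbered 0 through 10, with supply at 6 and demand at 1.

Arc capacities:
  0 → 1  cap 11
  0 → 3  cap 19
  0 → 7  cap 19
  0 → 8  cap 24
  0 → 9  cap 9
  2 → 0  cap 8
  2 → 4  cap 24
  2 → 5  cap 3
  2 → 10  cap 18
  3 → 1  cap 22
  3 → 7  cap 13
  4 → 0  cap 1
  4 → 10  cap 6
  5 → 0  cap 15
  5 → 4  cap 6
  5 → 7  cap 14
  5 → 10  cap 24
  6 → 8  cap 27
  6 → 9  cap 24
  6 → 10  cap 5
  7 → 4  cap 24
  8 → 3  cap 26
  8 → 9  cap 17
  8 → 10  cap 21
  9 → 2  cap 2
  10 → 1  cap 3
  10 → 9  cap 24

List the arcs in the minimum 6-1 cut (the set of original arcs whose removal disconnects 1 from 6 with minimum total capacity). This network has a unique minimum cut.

augment #1: 6→10→1 push 3
augment #2: 6→8→3→1 push 22
augment #3: 6→9→2→0→1 push 2
augment #4: 6→8→3→7→4→0→1 push 1
max flow = 28; residual-reachable set from 6 gives S-side
cut edges (S→T): {(3,1), (4,0), (9,2), (10,1)} total cap 28

Min-cut arcs: {(3,1), (4,0), (9,2), (10,1)} (total capacity 28)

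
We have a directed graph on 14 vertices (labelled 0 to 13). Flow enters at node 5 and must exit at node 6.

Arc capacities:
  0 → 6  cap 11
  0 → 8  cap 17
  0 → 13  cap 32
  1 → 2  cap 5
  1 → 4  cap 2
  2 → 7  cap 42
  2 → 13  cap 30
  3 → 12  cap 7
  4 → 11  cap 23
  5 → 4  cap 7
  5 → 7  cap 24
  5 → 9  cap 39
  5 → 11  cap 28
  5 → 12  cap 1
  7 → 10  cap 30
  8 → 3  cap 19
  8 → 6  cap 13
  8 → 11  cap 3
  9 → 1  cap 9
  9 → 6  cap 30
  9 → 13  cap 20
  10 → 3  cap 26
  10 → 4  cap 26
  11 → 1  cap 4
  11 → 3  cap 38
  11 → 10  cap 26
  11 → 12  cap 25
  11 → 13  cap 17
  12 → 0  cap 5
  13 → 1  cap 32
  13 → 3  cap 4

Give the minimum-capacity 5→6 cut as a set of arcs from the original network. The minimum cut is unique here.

augment #1: 5→9→6 push 30
augment #2: 5→12→0→6 push 1
augment #3: 5→11→12→0→6 push 4
max flow = 35; residual-reachable set from 5 gives S-side
cut edges (S→T): {(9,6), (12,0)} total cap 35

Min-cut arcs: {(9,6), (12,0)} (total capacity 35)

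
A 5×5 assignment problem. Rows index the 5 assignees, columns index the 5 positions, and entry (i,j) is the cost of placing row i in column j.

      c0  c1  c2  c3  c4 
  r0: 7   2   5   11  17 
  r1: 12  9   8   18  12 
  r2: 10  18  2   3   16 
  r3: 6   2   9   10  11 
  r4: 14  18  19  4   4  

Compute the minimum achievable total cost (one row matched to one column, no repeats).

optimal assignment: row0→col1 (cost 2), row1→col2 (cost 8), row2→col3 (cost 3), row3→col0 (cost 6), row4→col4 (cost 4)
total = 2 + 8 + 3 + 6 + 4 = 23

Minimum assignment cost: 23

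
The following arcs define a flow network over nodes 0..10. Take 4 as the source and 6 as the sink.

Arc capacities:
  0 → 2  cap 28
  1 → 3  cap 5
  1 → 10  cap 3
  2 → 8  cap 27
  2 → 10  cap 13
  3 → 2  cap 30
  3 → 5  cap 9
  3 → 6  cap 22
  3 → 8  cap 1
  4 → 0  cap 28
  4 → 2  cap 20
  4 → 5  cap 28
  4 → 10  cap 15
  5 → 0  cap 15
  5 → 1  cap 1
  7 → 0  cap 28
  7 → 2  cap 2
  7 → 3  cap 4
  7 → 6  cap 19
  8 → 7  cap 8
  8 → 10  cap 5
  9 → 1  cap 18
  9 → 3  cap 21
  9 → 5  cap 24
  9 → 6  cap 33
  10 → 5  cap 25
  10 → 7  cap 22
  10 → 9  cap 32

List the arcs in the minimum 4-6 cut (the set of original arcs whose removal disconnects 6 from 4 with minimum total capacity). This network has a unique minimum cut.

Min-cut arcs: {(2,10), (4,10), (5,1), (8,7), (8,10)} (total capacity 42)

augment #1: 4→10→7→6 push 15
augment #2: 4→2→8→7→6 push 4
augment #3: 4→2→10→9→6 push 13
augment #4: 4→5→1→3→6 push 1
augment #5: 4→2→8→7→3→6 push 3
augment #6: 4→0→2→8→7→3→6 push 1
augment #7: 4→0→2→8→10→9→6 push 5
max flow = 42; residual-reachable set from 4 gives S-side
cut edges (S→T): {(2,10), (4,10), (5,1), (8,7), (8,10)} total cap 42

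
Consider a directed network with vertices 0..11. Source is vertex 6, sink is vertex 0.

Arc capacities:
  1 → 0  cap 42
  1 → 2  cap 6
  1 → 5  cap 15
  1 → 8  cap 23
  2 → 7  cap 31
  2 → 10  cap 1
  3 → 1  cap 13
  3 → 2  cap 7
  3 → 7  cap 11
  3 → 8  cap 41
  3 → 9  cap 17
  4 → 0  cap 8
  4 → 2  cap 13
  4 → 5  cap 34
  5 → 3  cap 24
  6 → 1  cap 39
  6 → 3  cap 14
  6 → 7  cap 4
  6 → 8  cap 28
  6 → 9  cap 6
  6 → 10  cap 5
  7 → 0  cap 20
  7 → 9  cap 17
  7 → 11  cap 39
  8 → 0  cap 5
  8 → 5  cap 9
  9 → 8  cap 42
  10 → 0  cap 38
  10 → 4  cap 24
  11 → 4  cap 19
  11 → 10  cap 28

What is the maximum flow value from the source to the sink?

Maximum flow value: 76

augment #1: 6→1→0 bottleneck 39, total now 39
augment #2: 6→7→0 bottleneck 4, total now 43
augment #3: 6→8→0 bottleneck 5, total now 48
augment #4: 6→10→0 bottleneck 5, total now 53
augment #5: 6→3→1→0 bottleneck 3, total now 56
augment #6: 6→3→7→0 bottleneck 11, total now 67
augment #7: 6→8→5→3→2→7→0 bottleneck 5, total now 72
augment #8: 6→8→5→3→2→10→0 bottleneck 1, total now 73
augment #9: 6→8→5→3→2→7→11→4→0 bottleneck 1, total now 74
augment #10: 6→8→5→3→1→2→7→11→4→0 bottleneck 2, total now 76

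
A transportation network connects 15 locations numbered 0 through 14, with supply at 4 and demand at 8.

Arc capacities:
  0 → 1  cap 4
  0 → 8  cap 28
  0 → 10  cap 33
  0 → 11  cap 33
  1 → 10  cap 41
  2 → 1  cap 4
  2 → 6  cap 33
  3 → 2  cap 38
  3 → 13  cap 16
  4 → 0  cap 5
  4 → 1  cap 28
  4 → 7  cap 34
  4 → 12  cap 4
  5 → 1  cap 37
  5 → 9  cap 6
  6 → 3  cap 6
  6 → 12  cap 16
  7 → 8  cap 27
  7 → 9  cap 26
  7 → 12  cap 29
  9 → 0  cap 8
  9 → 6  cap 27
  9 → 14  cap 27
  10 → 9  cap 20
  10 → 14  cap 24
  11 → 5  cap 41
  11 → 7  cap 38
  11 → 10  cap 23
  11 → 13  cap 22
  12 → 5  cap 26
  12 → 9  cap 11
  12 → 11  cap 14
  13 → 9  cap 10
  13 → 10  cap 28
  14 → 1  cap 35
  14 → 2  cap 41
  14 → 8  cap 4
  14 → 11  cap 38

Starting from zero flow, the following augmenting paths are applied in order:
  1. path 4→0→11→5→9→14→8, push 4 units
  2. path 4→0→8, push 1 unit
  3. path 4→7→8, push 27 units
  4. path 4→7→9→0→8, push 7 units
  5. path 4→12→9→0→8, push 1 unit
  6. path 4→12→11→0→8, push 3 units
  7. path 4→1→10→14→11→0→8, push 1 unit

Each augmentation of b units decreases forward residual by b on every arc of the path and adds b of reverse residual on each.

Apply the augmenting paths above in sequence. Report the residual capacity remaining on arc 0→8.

after path 1 (4→0→11→5→9→14→8, push 4): res(0,8)=28
after path 2 (4→0→8, push 1): res(0,8)=27
after path 3 (4→7→8, push 27): res(0,8)=27
after path 4 (4→7→9→0→8, push 7): res(0,8)=20
after path 5 (4→12→9→0→8, push 1): res(0,8)=19
after path 6 (4→12→11→0→8, push 3): res(0,8)=16
after path 7 (4→1→10→14→11→0→8, push 1): res(0,8)=15

Residual capacity of (0,8): 15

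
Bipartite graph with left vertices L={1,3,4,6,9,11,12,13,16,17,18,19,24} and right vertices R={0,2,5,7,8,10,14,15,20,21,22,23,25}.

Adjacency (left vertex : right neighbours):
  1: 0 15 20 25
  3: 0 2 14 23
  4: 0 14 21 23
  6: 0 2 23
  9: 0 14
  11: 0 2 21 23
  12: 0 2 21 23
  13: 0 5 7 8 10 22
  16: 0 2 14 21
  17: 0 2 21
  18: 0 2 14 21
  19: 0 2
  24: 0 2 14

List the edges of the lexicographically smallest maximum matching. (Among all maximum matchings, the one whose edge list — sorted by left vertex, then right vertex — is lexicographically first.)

|M| = 7 (so the lex-smallest maximum matching has 7 edges)
process left vertices in ascending order; for each, take the smallest-labelled available neighbour that still permits 7 edges overall, or leave it unmatched if none does
lex-smallest matching: {1-15, 3-0, 4-14, 6-2, 11-21, 12-23, 13-5}

Lex-smallest maximum matching: {(1,15), (3,0), (4,14), (6,2), (11,21), (12,23), (13,5)}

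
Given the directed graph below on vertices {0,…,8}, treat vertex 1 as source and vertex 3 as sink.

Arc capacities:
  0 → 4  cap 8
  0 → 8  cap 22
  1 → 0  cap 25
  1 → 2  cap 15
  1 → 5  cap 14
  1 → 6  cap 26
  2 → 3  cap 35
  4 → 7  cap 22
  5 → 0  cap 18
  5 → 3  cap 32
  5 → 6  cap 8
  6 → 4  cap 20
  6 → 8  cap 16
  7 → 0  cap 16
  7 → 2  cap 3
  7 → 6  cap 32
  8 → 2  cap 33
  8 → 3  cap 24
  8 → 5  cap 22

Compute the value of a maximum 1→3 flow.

Maximum flow value: 70

augment #1: 1→2→3 bottleneck 15, total now 15
augment #2: 1→5→3 bottleneck 14, total now 29
augment #3: 1→0→8→3 bottleneck 22, total now 51
augment #4: 1→6→8→3 bottleneck 2, total now 53
augment #5: 1→6→8→2→3 bottleneck 14, total now 67
augment #6: 1→0→4→7→2→3 bottleneck 3, total now 70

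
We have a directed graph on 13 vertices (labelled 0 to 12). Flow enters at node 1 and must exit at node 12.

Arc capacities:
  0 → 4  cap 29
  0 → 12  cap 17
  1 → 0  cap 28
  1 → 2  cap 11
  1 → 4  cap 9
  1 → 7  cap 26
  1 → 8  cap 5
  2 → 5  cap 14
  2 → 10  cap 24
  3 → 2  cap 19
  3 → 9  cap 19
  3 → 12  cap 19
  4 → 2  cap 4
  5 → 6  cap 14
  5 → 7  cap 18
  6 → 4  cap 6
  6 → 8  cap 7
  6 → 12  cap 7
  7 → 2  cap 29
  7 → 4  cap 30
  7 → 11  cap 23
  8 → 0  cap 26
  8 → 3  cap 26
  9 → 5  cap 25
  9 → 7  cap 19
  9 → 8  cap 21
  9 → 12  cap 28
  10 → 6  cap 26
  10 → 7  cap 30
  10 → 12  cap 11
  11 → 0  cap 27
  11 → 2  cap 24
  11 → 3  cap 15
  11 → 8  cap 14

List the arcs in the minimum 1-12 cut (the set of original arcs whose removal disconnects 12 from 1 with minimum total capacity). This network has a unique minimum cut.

Min-cut arcs: {(0,12), (1,2), (1,7), (1,8), (4,2)} (total capacity 63)

augment #1: 1→0→12 push 17
augment #2: 1→2→10→12 push 11
augment #3: 1→8→3→12 push 5
augment #4: 1→7→11→3→12 push 14
augment #5: 1→4→2→5→6→12 push 4
augment #6: 1→7→2→5→6→12 push 3
augment #7: 1→7→11→3→9→12 push 1
augment #8: 1→7→11→8→3→9→12 push 8
max flow = 63; residual-reachable set from 1 gives S-side
cut edges (S→T): {(0,12), (1,2), (1,7), (1,8), (4,2)} total cap 63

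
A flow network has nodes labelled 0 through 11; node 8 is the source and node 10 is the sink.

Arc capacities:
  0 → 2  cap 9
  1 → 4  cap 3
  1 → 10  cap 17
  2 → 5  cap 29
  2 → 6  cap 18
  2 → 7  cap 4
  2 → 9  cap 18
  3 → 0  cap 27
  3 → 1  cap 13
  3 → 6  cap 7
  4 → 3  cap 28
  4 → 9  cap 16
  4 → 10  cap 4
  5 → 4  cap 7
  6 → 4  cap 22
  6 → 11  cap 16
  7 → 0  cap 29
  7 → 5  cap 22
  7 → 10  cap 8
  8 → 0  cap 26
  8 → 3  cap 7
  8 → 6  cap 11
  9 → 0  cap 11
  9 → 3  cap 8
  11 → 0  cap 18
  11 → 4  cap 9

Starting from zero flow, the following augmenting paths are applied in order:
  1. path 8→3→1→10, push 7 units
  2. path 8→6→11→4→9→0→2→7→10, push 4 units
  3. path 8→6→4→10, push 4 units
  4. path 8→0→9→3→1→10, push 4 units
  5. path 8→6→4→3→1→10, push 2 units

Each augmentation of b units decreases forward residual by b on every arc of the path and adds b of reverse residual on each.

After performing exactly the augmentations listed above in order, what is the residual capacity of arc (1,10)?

Residual capacity of (1,10): 4

after path 1 (8→3→1→10, push 7): res(1,10)=10
after path 2 (8→6→11→4→9→0→2→7→10, push 4): res(1,10)=10
after path 3 (8→6→4→10, push 4): res(1,10)=10
after path 4 (8→0→9→3→1→10, push 4): res(1,10)=6
after path 5 (8→6→4→3→1→10, push 2): res(1,10)=4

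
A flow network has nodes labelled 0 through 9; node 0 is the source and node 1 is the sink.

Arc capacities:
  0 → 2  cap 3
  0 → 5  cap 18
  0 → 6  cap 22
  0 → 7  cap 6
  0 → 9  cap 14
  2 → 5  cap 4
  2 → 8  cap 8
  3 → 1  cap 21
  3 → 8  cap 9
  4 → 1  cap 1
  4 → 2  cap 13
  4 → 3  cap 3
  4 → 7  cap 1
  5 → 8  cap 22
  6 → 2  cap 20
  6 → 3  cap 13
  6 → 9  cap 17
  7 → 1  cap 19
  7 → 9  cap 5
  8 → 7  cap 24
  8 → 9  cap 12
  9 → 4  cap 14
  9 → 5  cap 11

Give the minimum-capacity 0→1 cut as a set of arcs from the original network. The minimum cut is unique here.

Min-cut arcs: {(4,1), (4,3), (6,3), (7,1)} (total capacity 36)

augment #1: 0→7→1 push 6
augment #2: 0→6→3→1 push 13
augment #3: 0→9→4→1 push 1
augment #4: 0→2→8→7→1 push 3
augment #5: 0→5→8→7→1 push 10
augment #6: 0→9→4→3→1 push 3
max flow = 36; residual-reachable set from 0 gives S-side
cut edges (S→T): {(4,1), (4,3), (6,3), (7,1)} total cap 36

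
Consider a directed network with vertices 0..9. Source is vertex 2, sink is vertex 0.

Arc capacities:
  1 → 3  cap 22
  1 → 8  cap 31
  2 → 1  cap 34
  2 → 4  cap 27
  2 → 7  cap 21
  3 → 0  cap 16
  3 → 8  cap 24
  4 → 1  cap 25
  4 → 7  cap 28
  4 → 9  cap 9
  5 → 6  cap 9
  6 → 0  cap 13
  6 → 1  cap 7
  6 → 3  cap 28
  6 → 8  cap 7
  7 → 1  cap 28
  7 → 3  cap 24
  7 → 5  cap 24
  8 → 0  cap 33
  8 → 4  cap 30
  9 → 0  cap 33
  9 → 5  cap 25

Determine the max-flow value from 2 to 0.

augment #1: 2→1→3→0 bottleneck 16, total now 16
augment #2: 2→1→8→0 bottleneck 18, total now 34
augment #3: 2→4→9→0 bottleneck 9, total now 43
augment #4: 2→4→1→8→0 bottleneck 13, total now 56
augment #5: 2→7→3→8→0 bottleneck 2, total now 58
augment #6: 2→7→5→6→0 bottleneck 9, total now 67

Maximum flow value: 67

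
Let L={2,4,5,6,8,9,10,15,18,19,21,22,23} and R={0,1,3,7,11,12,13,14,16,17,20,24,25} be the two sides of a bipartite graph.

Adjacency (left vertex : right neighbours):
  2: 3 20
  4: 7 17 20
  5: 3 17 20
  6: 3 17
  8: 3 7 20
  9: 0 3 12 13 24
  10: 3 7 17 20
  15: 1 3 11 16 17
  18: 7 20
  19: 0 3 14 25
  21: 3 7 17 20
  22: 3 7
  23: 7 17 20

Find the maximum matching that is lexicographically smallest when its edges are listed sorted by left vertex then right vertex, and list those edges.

|M| = 7 (so the lex-smallest maximum matching has 7 edges)
process left vertices in ascending order; for each, take the smallest-labelled available neighbour that still permits 7 edges overall, or leave it unmatched if none does
lex-smallest matching: {2-3, 4-7, 5-17, 8-20, 9-0, 15-1, 19-14}

Lex-smallest maximum matching: {(2,3), (4,7), (5,17), (8,20), (9,0), (15,1), (19,14)}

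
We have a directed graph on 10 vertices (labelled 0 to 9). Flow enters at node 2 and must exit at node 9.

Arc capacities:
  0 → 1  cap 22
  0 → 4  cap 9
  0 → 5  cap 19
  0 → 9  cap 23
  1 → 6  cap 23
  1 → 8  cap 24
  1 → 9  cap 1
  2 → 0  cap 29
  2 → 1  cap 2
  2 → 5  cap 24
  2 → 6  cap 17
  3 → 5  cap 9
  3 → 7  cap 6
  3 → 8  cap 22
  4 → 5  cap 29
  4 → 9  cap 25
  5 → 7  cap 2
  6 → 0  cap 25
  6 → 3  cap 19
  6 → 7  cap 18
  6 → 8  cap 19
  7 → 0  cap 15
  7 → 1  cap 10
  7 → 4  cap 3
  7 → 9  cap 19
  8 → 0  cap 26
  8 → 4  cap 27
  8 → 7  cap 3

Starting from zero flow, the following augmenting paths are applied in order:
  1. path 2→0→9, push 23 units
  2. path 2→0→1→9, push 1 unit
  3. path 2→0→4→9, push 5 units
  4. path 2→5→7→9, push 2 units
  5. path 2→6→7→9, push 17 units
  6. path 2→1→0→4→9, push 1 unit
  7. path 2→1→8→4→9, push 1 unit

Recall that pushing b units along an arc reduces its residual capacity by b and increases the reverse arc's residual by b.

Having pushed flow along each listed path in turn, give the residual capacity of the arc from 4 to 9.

after path 1 (2→0→9, push 23): res(4,9)=25
after path 2 (2→0→1→9, push 1): res(4,9)=25
after path 3 (2→0→4→9, push 5): res(4,9)=20
after path 4 (2→5→7→9, push 2): res(4,9)=20
after path 5 (2→6→7→9, push 17): res(4,9)=20
after path 6 (2→1→0→4→9, push 1): res(4,9)=19
after path 7 (2→1→8→4→9, push 1): res(4,9)=18

Residual capacity of (4,9): 18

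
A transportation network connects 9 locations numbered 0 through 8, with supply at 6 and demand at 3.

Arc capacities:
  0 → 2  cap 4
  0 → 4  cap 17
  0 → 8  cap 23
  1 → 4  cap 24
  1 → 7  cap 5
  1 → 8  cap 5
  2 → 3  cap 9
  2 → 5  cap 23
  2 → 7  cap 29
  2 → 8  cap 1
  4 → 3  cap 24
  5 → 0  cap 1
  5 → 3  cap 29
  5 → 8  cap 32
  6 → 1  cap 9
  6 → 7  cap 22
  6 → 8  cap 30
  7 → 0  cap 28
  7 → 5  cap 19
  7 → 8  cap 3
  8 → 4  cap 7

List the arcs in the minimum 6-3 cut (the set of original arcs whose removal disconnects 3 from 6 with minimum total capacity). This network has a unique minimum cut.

Min-cut arcs: {(6,1), (6,7), (8,4)} (total capacity 38)

augment #1: 6→1→4→3 push 9
augment #2: 6→7→5→3 push 19
augment #3: 6→8→4→3 push 7
augment #4: 6→7→0→2→3 push 3
max flow = 38; residual-reachable set from 6 gives S-side
cut edges (S→T): {(6,1), (6,7), (8,4)} total cap 38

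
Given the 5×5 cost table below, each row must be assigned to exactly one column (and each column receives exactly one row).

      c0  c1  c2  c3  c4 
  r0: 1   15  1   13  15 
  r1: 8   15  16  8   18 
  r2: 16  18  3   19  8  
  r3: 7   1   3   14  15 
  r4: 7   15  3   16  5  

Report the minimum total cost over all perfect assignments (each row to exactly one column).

optimal assignment: row0→col0 (cost 1), row1→col3 (cost 8), row2→col2 (cost 3), row3→col1 (cost 1), row4→col4 (cost 5)
total = 1 + 8 + 3 + 1 + 5 = 18

Minimum assignment cost: 18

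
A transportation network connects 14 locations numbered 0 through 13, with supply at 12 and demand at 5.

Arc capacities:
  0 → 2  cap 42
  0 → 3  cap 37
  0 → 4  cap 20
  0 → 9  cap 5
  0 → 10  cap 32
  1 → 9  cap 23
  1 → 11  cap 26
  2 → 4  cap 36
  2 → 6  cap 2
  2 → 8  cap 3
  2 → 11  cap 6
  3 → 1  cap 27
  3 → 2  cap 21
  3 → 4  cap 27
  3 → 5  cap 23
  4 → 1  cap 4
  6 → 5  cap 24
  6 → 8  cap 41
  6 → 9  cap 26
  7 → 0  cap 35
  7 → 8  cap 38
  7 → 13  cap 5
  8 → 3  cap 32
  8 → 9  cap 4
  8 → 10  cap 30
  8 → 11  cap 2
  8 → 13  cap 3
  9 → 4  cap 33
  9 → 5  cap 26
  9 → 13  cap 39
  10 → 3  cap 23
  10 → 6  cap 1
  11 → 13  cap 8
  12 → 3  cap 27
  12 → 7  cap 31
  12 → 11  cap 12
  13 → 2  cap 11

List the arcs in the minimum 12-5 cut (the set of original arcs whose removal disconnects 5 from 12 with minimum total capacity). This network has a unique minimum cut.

augment #1: 12→3→5 push 23
augment #2: 12→3→1→9→5 push 4
augment #3: 12→7→0→9→5 push 5
augment #4: 12→7→8→9→5 push 4
augment #5: 12→7→0→2→6→5 push 2
augment #6: 12→7→0→10→6→5 push 1
augment #7: 12→7→0→3→1→9→5 push 13
max flow = 52; residual-reachable set from 12 gives S-side
cut edges (S→T): {(2,6), (3,5), (9,5), (10,6)} total cap 52

Min-cut arcs: {(2,6), (3,5), (9,5), (10,6)} (total capacity 52)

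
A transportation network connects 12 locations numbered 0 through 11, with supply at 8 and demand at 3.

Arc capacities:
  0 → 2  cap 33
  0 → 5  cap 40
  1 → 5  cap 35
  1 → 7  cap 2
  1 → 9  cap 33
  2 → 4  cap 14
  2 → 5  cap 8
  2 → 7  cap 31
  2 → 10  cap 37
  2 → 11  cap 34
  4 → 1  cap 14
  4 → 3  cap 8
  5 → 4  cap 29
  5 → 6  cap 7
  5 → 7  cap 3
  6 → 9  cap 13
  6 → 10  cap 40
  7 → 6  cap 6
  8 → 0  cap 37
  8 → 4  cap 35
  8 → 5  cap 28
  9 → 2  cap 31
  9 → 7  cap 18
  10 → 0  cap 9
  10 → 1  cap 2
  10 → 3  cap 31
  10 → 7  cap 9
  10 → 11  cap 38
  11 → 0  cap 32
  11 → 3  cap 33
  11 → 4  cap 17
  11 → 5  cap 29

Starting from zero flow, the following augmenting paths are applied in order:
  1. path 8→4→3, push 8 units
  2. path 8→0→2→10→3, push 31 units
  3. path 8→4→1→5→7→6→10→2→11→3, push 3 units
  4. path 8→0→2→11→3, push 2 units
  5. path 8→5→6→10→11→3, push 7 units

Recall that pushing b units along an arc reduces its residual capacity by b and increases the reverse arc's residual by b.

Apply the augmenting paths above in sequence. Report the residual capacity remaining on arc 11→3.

after path 1 (8→4→3, push 8): res(11,3)=33
after path 2 (8→0→2→10→3, push 31): res(11,3)=33
after path 3 (8→4→1→5→7→6→10→2→11→3, push 3): res(11,3)=30
after path 4 (8→0→2→11→3, push 2): res(11,3)=28
after path 5 (8→5→6→10→11→3, push 7): res(11,3)=21

Residual capacity of (11,3): 21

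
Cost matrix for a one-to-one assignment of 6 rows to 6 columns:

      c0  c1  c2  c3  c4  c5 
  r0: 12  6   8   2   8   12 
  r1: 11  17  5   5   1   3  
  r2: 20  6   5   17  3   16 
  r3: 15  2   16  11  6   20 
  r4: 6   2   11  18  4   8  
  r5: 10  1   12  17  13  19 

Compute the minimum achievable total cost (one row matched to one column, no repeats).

Minimum assignment cost: 23

optimal assignment: row0→col3 (cost 2), row1→col5 (cost 3), row2→col2 (cost 5), row3→col4 (cost 6), row4→col0 (cost 6), row5→col1 (cost 1)
total = 2 + 3 + 5 + 6 + 6 + 1 = 23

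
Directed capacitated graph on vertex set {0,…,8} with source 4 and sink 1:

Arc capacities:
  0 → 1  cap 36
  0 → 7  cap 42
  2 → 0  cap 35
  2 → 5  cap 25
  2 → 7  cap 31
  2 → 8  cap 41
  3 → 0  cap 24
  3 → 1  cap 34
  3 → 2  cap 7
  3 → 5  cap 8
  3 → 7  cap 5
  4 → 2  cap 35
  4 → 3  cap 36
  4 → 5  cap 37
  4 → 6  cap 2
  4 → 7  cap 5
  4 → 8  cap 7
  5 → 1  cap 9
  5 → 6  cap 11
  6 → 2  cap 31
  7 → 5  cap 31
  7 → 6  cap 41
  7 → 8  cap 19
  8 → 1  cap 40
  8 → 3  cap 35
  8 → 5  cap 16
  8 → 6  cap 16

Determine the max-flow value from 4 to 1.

Maximum flow value: 105

augment #1: 4→3→1 bottleneck 34, total now 34
augment #2: 4→5→1 bottleneck 9, total now 43
augment #3: 4→8→1 bottleneck 7, total now 50
augment #4: 4→2→0→1 bottleneck 35, total now 85
augment #5: 4→3→0→1 bottleneck 1, total now 86
augment #6: 4→7→8→1 bottleneck 5, total now 91
augment #7: 4→3→2→8→1 bottleneck 1, total now 92
augment #8: 4→6→2→8→1 bottleneck 2, total now 94
augment #9: 4→5→6→2→8→1 bottleneck 11, total now 105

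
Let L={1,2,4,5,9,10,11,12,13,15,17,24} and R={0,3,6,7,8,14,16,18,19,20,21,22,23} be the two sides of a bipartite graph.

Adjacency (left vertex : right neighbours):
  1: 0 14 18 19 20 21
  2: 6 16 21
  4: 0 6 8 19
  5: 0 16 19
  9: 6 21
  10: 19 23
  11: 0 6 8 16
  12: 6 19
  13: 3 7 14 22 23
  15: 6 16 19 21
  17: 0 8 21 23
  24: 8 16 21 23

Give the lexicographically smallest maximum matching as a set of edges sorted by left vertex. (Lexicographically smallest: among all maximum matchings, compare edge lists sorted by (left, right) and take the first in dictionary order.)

Lex-smallest maximum matching: {(1,14), (2,6), (4,0), (5,16), (9,21), (10,19), (11,8), (13,3), (17,23)}

|M| = 9 (so the lex-smallest maximum matching has 9 edges)
process left vertices in ascending order; for each, take the smallest-labelled available neighbour that still permits 9 edges overall, or leave it unmatched if none does
lex-smallest matching: {1-14, 2-6, 4-0, 5-16, 9-21, 10-19, 11-8, 13-3, 17-23}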